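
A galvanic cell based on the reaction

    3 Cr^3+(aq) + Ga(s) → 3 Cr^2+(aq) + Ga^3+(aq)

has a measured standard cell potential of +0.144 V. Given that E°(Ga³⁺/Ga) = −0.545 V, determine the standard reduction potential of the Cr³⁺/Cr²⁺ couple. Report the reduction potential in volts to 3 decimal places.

In the reaction as written the Cr³⁺/Cr²⁺ couple is reduced (cathode) and Ga³⁺/Ga is oxidized (anode), so E°cell = E°(Cr³⁺/Cr²⁺) − E°(Ga³⁺/Ga).
E°(Cr³⁺/Cr²⁺) = E°cell + E°(anode) = +0.144 + (−0.545) = −0.401 V.

−0.401 V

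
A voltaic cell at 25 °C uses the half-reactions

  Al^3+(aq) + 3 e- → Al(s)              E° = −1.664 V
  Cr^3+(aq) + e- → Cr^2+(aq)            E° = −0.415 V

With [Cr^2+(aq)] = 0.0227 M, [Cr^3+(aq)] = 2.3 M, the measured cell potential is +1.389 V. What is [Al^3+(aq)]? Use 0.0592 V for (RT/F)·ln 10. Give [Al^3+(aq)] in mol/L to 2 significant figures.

Cr³⁺/Cr²⁺ is the cathode (higher E°); E°cell = −0.415 − (−1.664) = +1.249 V with n = 3.
Rearranging E = E° − (0.0592/n)·log Q gives log Q = 3(+1.249 − (+1.389))/0.0592 = −7.095.
The balanced reaction is 3 Cr^3+(aq) + Al(s) → 3 Cr^2+(aq) + Al^3+(aq), so Q = ([Cr^2+(aq)]^3·[Al^3+(aq)]) / [Cr^3+(aq)]^3.
Isolating [Al^3+(aq)] in Q = 10^{−7.095} yields log [Al^3+(aq)] = −1.078, i.e. 0.084 M.

0.084 M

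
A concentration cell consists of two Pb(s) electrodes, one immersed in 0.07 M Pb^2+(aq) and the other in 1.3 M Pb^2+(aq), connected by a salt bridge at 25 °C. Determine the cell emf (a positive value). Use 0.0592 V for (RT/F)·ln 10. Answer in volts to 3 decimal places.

For a concentration cell E°cell = 0, since both electrodes use the same couple.
The compartment with the higher Pb^2+(aq) concentration (1.3 M) acts as the cathode; ions are reduced there and produced at the dilute (0.07 M) anode.
With n = 2, Ecell = −(0.0592/2)·log([dilute]/[conc]) = −(0.0592/2)·log(0.07/1.3) = +0.038 V.

0.038 V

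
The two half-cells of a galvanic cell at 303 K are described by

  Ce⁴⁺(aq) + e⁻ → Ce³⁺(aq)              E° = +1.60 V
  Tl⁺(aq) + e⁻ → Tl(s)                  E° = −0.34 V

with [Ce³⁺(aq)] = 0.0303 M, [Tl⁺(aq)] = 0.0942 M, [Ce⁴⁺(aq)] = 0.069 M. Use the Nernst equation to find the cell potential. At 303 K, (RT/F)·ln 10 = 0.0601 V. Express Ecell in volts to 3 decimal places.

The Ce⁴⁺/Ce³⁺ couple has the more positive E°, so it is the cathode; Tl⁺/Tl is the anode.
The standard potential is +1.60 − (−0.34) = +1.94 V and the balanced reaction transfers n = 1 electron.
Balancing gives Ce⁴⁺(aq) + Tl(s) → Ce³⁺(aq) + Tl⁺(aq); hence Q = ([Ce³⁺(aq)]·[Tl⁺(aq)]) / [Ce⁴⁺(aq)] = 0.0414 (log Q = −1.383).
By the Nernst equation, E = +1.94 − (0.0601/1)·(−1.383) = +2.023 V.

+2.023 V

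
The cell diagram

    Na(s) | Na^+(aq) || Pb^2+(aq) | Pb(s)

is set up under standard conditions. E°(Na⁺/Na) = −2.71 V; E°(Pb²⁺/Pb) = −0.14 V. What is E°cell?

+2.57 V

By convention the left-hand electrode in cell notation is the anode (oxidation) and the right-hand electrode is the cathode (reduction).
E°cell = E°(right) − E°(left) = −0.14 − (−2.71) = +2.57 V.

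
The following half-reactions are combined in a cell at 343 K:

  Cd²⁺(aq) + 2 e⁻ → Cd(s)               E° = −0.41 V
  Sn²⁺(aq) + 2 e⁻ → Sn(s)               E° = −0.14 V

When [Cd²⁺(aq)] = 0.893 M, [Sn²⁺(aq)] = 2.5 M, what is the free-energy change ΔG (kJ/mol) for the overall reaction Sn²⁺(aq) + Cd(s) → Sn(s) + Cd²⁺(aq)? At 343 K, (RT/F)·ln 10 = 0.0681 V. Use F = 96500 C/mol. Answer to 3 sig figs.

−55.0 kJ/mol

The standard cell potential is −0.14 − (−0.41) = +0.27 V, with n = 2 electrons in the balanced equation.
Q = [Cd²⁺(aq)] / [Sn²⁺(aq)] = 0.357, so log Q = −0.447 and E = +0.27 − (0.0681/2)(−0.447) = +0.2852 V.
Finally ΔG = −nFE = −(2)(96500 C/mol)(+0.2852 V) = −55.0 kJ/mol.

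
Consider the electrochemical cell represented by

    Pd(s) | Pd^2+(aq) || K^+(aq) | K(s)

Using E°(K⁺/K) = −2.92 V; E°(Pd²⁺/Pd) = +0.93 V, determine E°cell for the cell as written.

By convention the left-hand electrode in cell notation is the anode (oxidation) and the right-hand electrode is the cathode (reduction).
E°cell = E°(right) − E°(left) = −2.92 − (+0.93) = −3.85 V.
The negative sign shows that, as written, the cell would require an external voltage to drive the reaction.

−3.85 V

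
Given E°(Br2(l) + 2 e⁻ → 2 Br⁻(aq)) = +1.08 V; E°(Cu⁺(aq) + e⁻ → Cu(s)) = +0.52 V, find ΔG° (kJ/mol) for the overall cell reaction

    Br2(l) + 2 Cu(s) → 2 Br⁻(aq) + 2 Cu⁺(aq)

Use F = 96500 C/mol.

−108 kJ/mol

In the reaction as written Br2(l) is reduced, so the Br₂/Br⁻ couple is the cathode and Cu⁺/Cu is the anode.
E°cell = +1.08 − (+0.52) = +0.56 V; balancing electrons gives n = 2.
ΔG° = −nFE°cell = −(2)(96500)(+0.56) J/mol = −108 kJ/mol.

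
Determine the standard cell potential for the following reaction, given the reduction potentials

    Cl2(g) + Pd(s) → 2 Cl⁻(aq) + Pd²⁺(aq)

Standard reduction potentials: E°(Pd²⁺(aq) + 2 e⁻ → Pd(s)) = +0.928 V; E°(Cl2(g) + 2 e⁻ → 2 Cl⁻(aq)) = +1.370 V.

+0.442 V

Cl2(g) gains electrons, so the Cl₂/Cl⁻ couple is the cathode; the Pd²⁺/Pd couple is the anode.
E°cell = E°(cathode) − E°(anode) = +1.370 − (+0.928) = +0.442 V.
The positive value indicates the reaction is spontaneous as written.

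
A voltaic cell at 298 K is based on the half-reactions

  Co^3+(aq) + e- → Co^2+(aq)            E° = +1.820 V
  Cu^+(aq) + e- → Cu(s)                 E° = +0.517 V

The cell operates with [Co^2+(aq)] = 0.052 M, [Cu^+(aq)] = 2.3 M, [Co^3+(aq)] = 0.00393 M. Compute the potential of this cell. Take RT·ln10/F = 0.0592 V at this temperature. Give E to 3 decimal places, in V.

Since E°(Co³⁺/Co²⁺) > E°(Cu⁺/Cu), Co³⁺/Co²⁺ serves as the cathode.
The standard potential is +1.820 − (+0.517) = +1.303 V and the balanced reaction transfers n = 1 electron.
For the overall reaction Co^3+(aq) + Cu(s) → Co^2+(aq) + Cu^+(aq), Q = ([Co^2+(aq)]·[Cu^+(aq)]) / [Co^3+(aq)] = 30.4, giving log Q = 1.483.
Applying E = E° − (RT ln10/nF)·log Q gives +1.303 − (0.0592/1)(1.483) = +1.215 V.

+1.215 V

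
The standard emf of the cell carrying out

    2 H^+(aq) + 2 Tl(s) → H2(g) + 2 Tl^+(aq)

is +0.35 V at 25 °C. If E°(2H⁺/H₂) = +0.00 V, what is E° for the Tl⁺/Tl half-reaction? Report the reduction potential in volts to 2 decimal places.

In the reaction as written the 2H⁺/H₂ couple is reduced (cathode) and Tl⁺/Tl is oxidized (anode), so E°cell = E°(2H⁺/H₂) − E°(Tl⁺/Tl).
E°(Tl⁺/Tl) = E°(cathode) − E°cell = +0.00 − (+0.35) = −0.35 V.

−0.35 V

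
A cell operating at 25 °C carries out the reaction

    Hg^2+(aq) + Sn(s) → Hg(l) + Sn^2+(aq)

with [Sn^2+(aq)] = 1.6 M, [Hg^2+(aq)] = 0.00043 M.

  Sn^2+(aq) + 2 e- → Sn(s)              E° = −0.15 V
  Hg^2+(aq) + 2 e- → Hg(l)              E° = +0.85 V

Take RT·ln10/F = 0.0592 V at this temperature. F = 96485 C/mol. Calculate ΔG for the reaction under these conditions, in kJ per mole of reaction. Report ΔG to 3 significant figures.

E°cell = +0.85 − (−0.15) = +1.00 V; the balanced reaction transfers n = 2 electrons.
Q = [Sn^2+(aq)] / [Hg^2+(aq)] = 3.72×10^3, so log Q = 3.571 and E = +1.00 − (0.0592/2)(3.571) = +0.8943 V.
Then ΔG = −nFE = −2 × 96485 × +0.8943 J/mol = −173 kJ/mol.

−173 kJ/mol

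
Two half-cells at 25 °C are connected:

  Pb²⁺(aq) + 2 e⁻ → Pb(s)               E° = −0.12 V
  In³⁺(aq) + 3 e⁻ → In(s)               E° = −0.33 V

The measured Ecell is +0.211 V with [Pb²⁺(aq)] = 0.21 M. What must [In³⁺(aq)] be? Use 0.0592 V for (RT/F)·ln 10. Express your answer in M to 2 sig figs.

0.086 M

With Pb²⁺/Pb at the cathode and In³⁺/In at the anode, E°cell = −0.12 − (−0.33) = +0.21 V (n = 6).
Since E = E° − (0.0592/n)·log Q, log Q = n(E° − E)/0.0592 = −0.101.
Balancing electrons gives 3 Pb²⁺(aq) + 2 In(s) → 3 Pb(s) + 2 In³⁺(aq); thus Q = [In³⁺(aq)]^2 / [Pb²⁺(aq)]^3.
Substituting the known concentrations and solving, log [In³⁺(aq)] = −1.067 and [In³⁺(aq)] = 0.086 M.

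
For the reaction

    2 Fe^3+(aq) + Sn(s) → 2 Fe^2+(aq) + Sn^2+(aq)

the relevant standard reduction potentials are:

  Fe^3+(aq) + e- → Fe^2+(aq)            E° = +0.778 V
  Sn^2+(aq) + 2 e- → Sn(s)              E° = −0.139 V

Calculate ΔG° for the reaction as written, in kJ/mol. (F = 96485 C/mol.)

In the reaction as written Fe^3+(aq) is reduced, so the Fe³⁺/Fe²⁺ couple is the cathode and Sn²⁺/Sn is the anode.
E°cell = +0.778 − (−0.139) = +0.917 V; balancing electrons gives n = 2.
ΔG° = −nFE°cell = −(2)(96485)(+0.917) J/mol = −177 kJ/mol.

−177 kJ/mol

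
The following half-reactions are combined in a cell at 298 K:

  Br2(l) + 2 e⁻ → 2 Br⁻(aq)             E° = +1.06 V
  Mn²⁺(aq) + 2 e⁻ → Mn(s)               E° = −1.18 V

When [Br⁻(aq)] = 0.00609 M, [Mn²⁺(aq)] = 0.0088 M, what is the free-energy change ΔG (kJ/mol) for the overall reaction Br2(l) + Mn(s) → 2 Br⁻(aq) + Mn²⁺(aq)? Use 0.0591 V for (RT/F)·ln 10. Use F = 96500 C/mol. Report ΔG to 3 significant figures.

The standard cell potential is +1.06 − (−1.18) = +2.24 V, with n = 2 electrons in the balanced equation.
Here Q = [Br⁻(aq)]^2·[Mn²⁺(aq)] = 3.26×10^−7 (log Q = −6.486), giving E = +2.24 − (0.0591/2)·(−6.486) = +2.4317 V.
ΔG = −nFE = −(2)(96500)(+2.4317) J/mol = −469 kJ/mol.

−469 kJ/mol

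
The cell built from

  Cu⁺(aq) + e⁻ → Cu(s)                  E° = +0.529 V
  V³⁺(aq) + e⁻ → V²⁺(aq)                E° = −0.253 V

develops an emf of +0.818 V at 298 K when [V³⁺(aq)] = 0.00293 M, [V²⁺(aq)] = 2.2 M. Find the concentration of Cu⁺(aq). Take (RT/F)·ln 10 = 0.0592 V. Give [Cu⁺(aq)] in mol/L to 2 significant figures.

The Cu⁺/Cu couple has the larger reduction potential, so it is the cathode: E°cell = +0.529 − (−0.253) = +0.782 V and n = 1.
Since E = E° − (0.0592/n)·log Q, log Q = n(E° − E)/0.0592 = −0.608.
For Cu⁺(aq) + V²⁺(aq) → Cu(s) + V³⁺(aq), the reaction quotient is Q = [V³⁺(aq)] / ([Cu⁺(aq)]·[V²⁺(aq)]).
Isolating [Cu⁺(aq)] in Q = 10^{−0.608} yields log [Cu⁺(aq)] = −2.268, i.e. 0.0054 M.

0.0054 M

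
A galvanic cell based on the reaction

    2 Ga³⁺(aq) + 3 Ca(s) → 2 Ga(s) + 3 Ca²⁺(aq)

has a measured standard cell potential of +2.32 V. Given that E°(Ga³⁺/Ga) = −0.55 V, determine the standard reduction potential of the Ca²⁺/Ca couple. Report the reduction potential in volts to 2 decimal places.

In the reaction as written the Ga³⁺/Ga couple is reduced (cathode) and Ca²⁺/Ca is oxidized (anode), so E°cell = E°(Ga³⁺/Ga) − E°(Ca²⁺/Ca).
E°(Ca²⁺/Ca) = E°(cathode) − E°cell = −0.55 − (+2.32) = −2.87 V.

−2.87 V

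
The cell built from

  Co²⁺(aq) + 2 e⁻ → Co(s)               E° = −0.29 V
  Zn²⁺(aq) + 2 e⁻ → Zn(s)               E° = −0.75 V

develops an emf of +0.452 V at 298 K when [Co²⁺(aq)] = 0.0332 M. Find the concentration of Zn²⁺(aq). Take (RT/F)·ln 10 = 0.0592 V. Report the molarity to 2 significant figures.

The Co²⁺/Co couple has the larger reduction potential, so it is the cathode: E°cell = −0.29 − (−0.75) = +0.46 V and n = 2.
Rearranging E = E° − (0.0592/n)·log Q gives log Q = 2(+0.46 − (+0.452))/0.0592 = 0.270.
The balanced reaction is Co²⁺(aq) + Zn(s) → Co(s) + Zn²⁺(aq), so Q = [Zn²⁺(aq)] / [Co²⁺(aq)].
Solving for the unknown gives log [Zn²⁺(aq)] = −1.209, so [Zn²⁺(aq)] ≈ 0.062 M.

0.062 M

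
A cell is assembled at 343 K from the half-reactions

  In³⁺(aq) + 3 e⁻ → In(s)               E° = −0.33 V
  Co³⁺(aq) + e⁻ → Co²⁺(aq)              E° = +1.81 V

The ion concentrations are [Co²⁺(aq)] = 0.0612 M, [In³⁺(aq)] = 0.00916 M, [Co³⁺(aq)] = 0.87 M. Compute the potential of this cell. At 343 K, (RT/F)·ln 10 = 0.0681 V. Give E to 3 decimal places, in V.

Since E°(Co³⁺/Co²⁺) > E°(In³⁺/In), Co³⁺/Co²⁺ serves as the cathode.
E°cell = E°cat − E°an = +1.81 − (−0.33) = +2.14 V; n = 3.
Balancing gives 3 Co³⁺(aq) + In(s) → 3 Co²⁺(aq) + In³⁺(aq); hence Q = ([Co²⁺(aq)]^3·[In³⁺(aq)]) / [Co³⁺(aq)]^3 = 3.19×10^−6 (log Q = −5.496).
Applying E = E° − (RT ln10/nF)·log Q gives +2.14 − (0.0681/3)(−5.496) = +2.265 V.

+2.265 V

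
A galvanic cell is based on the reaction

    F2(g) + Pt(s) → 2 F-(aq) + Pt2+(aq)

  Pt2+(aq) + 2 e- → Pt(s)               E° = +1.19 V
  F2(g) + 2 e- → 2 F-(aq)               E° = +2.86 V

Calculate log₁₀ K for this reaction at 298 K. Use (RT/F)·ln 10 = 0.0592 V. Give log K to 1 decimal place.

log K = 56.4

The F₂/F⁻ couple is reduced (cathode); E°cell = +2.86 − (+1.19) = +1.67 V with n = 2.
At equilibrium E = 0, so log K = nE°cell / 0.0592 = (2)(+1.67) / 0.0592 = 56.4.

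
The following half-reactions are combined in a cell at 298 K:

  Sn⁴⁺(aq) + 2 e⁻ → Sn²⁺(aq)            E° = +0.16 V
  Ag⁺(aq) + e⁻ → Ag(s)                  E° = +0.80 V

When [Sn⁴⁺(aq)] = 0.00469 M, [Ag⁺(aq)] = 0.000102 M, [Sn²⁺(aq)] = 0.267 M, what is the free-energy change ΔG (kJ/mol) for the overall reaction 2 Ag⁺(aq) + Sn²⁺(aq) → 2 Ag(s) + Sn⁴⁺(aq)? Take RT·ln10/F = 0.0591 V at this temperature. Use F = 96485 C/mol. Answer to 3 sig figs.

−88.0 kJ/mol

With Ag⁺/Ag reduced at the cathode, E°cell = +0.80 − (+0.16) = +0.64 V and n = 2.
Q = [Sn⁴⁺(aq)] / ([Ag⁺(aq)]^2·[Sn²⁺(aq)]) = 1.69×10^6, so log Q = 6.227 and E = +0.64 − (0.0591/2)(6.227) = +0.4560 V.
Finally ΔG = −nFE = −(2)(96485 C/mol)(+0.4560 V) = −88.0 kJ/mol.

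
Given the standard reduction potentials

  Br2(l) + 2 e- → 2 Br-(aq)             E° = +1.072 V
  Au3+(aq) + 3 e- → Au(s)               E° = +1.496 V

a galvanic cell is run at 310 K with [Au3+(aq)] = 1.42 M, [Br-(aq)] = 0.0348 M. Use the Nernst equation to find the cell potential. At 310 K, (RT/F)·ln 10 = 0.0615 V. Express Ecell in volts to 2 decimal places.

Since E°(Au³⁺/Au) > E°(Br₂/Br⁻), Au³⁺/Au serves as the cathode.
The standard potential is +1.496 − (+1.072) = +0.424 V and the balanced reaction transfers n = 6 electrons.
Balancing gives 2 Au3+(aq) + 6 Br-(aq) → 2 Au(s) + 3 Br2(l); hence Q = 1 / ([Au3+(aq)]^2·[Br-(aq)]^6) = 2.79×10^8 (log Q = 8.446).
Applying E = E° − (RT ln10/nF)·log Q gives +0.424 − (0.0615/6)(8.446) = +0.34 V.

+0.34 V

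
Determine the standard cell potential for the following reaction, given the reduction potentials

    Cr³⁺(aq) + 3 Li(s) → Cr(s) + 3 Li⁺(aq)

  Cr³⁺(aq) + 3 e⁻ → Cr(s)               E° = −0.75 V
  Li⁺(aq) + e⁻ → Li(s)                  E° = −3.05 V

In the reaction as written, Cr³⁺(aq) is reduced (cathode) and Li⁺(aq) is produced by oxidation at the anode.
E°cell = E°(cathode) − E°(anode) = −0.75 − (−3.05) = +2.30 V.

+2.30 V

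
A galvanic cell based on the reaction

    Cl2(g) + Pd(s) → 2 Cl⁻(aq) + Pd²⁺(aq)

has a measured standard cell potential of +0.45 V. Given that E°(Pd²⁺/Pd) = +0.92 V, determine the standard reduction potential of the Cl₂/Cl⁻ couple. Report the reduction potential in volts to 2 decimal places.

+1.37 V

In the reaction as written the Cl₂/Cl⁻ couple is reduced (cathode) and Pd²⁺/Pd is oxidized (anode), so E°cell = E°(Cl₂/Cl⁻) − E°(Pd²⁺/Pd).
E°(Cl₂/Cl⁻) = E°cell + E°(anode) = +0.45 + (+0.92) = +1.37 V.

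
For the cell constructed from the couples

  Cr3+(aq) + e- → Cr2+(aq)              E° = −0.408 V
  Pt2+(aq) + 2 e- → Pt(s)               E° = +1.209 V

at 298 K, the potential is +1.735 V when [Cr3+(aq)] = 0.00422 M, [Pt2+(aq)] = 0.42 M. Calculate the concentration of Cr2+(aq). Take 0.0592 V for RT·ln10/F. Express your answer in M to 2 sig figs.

Pt²⁺/Pt is the cathode (higher E°); E°cell = +1.209 − (−0.408) = +1.617 V with n = 2.
Rearranging E = E° − (0.0592/n)·log Q gives log Q = 2(+1.617 − (+1.735))/0.0592 = −3.986.
The balanced reaction is Pt2+(aq) + 2 Cr2+(aq) → Pt(s) + 2 Cr3+(aq), so Q = [Cr3+(aq)]^2 / ([Pt2+(aq)]·[Cr2+(aq)]^2).
Solving for the unknown gives log [Cr2+(aq)] = −0.193, so [Cr2+(aq)] ≈ 0.64 M.

0.64 M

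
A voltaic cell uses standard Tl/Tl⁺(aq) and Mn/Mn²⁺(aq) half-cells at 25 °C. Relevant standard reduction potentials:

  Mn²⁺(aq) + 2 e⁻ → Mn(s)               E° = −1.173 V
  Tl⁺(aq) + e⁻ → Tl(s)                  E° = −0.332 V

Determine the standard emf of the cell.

The Tl⁺/Tl couple has the higher E°, so Tl ion is reduced (cathode) and Mn is oxidized (anode).
E°cell = E°(cathode) − E°(anode) = −0.332 − (−1.173) = +0.841 V.

+0.841 V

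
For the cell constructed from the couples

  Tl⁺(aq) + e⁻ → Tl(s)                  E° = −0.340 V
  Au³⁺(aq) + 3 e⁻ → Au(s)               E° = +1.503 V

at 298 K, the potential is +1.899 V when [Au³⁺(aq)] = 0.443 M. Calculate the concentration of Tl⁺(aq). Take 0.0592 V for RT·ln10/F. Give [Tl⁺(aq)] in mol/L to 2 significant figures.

The Au³⁺/Au couple has the larger reduction potential, so it is the cathode: E°cell = +1.503 − (−0.340) = +1.843 V and n = 3.
Rearranging E = E° − (0.0592/n)·log Q gives log Q = 3(+1.843 − (+1.899))/0.0592 = −2.838.
The balanced reaction is Au³⁺(aq) + 3 Tl(s) → Au(s) + 3 Tl⁺(aq), so Q = [Tl⁺(aq)]^3 / [Au³⁺(aq)].
Isolating [Tl⁺(aq)] in Q = 10^{−2.838} yields log [Tl⁺(aq)] = −1.064, i.e. 0.086 M.

0.086 M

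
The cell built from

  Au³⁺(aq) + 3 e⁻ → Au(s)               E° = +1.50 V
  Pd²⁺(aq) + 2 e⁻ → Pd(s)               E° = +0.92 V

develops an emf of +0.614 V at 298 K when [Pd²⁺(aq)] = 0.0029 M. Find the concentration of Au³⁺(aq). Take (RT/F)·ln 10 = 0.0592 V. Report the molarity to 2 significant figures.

With Au³⁺/Au at the cathode and Pd²⁺/Pd at the anode, E°cell = +1.50 − (+0.92) = +0.58 V (n = 6).
From the Nernst equation, log Q = n(E° − E)/0.0592 = 6·(+0.58 − (+0.614))/0.0592 = −3.446.
Balancing electrons gives 2 Au³⁺(aq) + 3 Pd(s) → 2 Au(s) + 3 Pd²⁺(aq); thus Q = [Pd²⁺(aq)]^3 / [Au³⁺(aq)]^2.
Isolating [Au³⁺(aq)] in Q = 10^{−3.446} yields log [Au³⁺(aq)] = −2.083, i.e. 0.0083 M.

0.0083 M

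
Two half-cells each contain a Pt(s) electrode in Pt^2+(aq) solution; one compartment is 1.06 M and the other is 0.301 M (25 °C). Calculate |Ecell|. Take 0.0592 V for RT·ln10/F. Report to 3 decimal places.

For a concentration cell E°cell = 0, since both electrodes use the same couple.
The compartment with the higher Pt^2+(aq) concentration (1.06 M) acts as the cathode; ions are reduced there and produced at the dilute (0.301 M) anode.
With n = 2, Ecell = −(0.0592/2)·log([dilute]/[conc]) = −(0.0592/2)·log(0.301/1.06) = +0.016 V.

0.016 V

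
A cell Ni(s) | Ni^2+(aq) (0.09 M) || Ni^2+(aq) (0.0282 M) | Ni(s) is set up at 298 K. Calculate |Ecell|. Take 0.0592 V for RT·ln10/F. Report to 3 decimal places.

For a concentration cell E°cell = 0, since both electrodes use the same couple.
The compartment with the higher Ni^2+(aq) concentration (0.09 M) acts as the cathode; ions are reduced there and produced at the dilute (0.0282 M) anode.
With n = 2, Ecell = −(0.0592/2)·log([dilute]/[conc]) = −(0.0592/2)·log(0.0282/0.09) = +0.015 V.

0.015 V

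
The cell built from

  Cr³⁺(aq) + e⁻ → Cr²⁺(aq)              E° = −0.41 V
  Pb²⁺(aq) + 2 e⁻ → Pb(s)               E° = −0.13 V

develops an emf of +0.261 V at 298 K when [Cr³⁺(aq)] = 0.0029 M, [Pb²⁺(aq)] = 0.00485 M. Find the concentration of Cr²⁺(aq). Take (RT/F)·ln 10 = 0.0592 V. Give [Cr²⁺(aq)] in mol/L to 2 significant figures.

0.020 M

Pb²⁺/Pb is the cathode (higher E°); E°cell = −0.13 − (−0.41) = +0.28 V with n = 2.
Since E = E° − (0.0592/n)·log Q, log Q = n(E° − E)/0.0592 = 0.642.
For Pb²⁺(aq) + 2 Cr²⁺(aq) → Pb(s) + 2 Cr³⁺(aq), the reaction quotient is Q = [Cr³⁺(aq)]^2 / ([Pb²⁺(aq)]·[Cr²⁺(aq)]^2).
Substituting the known concentrations and solving, log [Cr²⁺(aq)] = −1.701 and [Cr²⁺(aq)] = 0.020 M.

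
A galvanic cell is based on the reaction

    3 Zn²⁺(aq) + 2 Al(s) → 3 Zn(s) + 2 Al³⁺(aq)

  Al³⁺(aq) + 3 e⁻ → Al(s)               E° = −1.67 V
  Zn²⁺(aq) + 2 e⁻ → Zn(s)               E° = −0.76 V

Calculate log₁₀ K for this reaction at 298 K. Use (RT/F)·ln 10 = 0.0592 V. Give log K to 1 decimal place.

log K = 92.2

The Zn²⁺/Zn couple is reduced (cathode); E°cell = −0.76 − (−1.67) = +0.91 V with n = 6.
At equilibrium E = 0, so log K = nE°cell / 0.0592 = (6)(+0.91) / 0.0592 = 92.2.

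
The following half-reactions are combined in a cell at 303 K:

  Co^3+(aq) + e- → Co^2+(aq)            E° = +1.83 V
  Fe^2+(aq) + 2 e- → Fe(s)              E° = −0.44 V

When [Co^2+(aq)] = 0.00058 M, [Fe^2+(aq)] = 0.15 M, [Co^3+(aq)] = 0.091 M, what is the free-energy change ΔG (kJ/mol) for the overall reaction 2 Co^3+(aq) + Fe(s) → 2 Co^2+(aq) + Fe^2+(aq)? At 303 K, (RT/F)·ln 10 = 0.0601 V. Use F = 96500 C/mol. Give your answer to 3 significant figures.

With Co³⁺/Co²⁺ reduced at the cathode, E°cell = +1.83 − (−0.44) = +2.27 V and n = 2.
Q = ([Co^2+(aq)]^2·[Fe^2+(aq)]) / [Co^3+(aq)]^2 = 6.09×10^−6, so log Q = −5.215 and E = +2.27 − (0.0601/2)(−5.215) = +2.4267 V.
Finally ΔG = −nFE = −(2)(96500 C/mol)(+2.4267 V) = −468 kJ/mol.

−468 kJ/mol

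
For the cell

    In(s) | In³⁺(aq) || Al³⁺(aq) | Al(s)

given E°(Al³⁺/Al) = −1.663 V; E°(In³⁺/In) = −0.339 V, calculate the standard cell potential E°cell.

By convention the left-hand electrode in cell notation is the anode (oxidation) and the right-hand electrode is the cathode (reduction).
E°cell = E°(right) − E°(left) = −1.663 − (−0.339) = −1.324 V.
The negative sign shows that, as written, the cell would require an external voltage to drive the reaction.

−1.324 V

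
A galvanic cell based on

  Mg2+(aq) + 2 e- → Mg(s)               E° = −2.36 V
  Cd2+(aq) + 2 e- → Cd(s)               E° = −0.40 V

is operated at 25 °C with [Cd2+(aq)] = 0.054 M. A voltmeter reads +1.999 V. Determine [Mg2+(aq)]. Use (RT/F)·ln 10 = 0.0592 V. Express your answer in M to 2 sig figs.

The Cd²⁺/Cd couple has the larger reduction potential, so it is the cathode: E°cell = −0.40 − (−2.36) = +1.96 V and n = 2.
Rearranging E = E° − (0.0592/n)·log Q gives log Q = 2(+1.96 − (+1.999))/0.0592 = −1.318.
For Cd2+(aq) + Mg(s) → Cd(s) + Mg2+(aq), the reaction quotient is Q = [Mg2+(aq)] / [Cd2+(aq)].
Solving for the unknown gives log [Mg2+(aq)] = −2.586, so [Mg2+(aq)] ≈ 0.0026 M.

0.0026 M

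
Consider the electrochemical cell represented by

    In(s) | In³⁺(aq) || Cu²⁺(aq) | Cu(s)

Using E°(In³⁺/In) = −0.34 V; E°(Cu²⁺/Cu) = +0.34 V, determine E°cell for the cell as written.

+0.68 V

By convention the left-hand electrode in cell notation is the anode (oxidation) and the right-hand electrode is the cathode (reduction).
E°cell = E°(right) − E°(left) = +0.34 − (−0.34) = +0.68 V.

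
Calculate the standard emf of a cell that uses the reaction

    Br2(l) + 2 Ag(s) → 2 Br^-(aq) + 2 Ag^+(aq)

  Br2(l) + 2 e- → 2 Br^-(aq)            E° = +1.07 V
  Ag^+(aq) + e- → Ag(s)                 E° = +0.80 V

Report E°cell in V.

+0.27 V

Br2(l) gains electrons, so the Br₂/Br⁻ couple is the cathode; the Ag⁺/Ag couple is the anode.
E°cell = E°(cathode) − E°(anode) = +1.07 − (+0.80) = +0.27 V.
The positive value indicates the reaction is spontaneous as written.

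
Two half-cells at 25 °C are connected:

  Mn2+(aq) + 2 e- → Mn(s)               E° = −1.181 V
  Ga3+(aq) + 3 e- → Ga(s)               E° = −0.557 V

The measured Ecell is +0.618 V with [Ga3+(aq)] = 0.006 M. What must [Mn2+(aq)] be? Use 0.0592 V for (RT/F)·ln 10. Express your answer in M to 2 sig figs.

0.053 M

The Ga³⁺/Ga couple has the larger reduction potential, so it is the cathode: E°cell = −0.557 − (−1.181) = +0.624 V and n = 6.
Since E = E° − (0.0592/n)·log Q, log Q = n(E° − E)/0.0592 = 0.608.
For 2 Ga3+(aq) + 3 Mn(s) → 2 Ga(s) + 3 Mn2+(aq), the reaction quotient is Q = [Mn2+(aq)]^3 / [Ga3+(aq)]^2.
Substituting the known concentrations and solving, log [Mn2+(aq)] = −1.279 and [Mn2+(aq)] = 0.053 M.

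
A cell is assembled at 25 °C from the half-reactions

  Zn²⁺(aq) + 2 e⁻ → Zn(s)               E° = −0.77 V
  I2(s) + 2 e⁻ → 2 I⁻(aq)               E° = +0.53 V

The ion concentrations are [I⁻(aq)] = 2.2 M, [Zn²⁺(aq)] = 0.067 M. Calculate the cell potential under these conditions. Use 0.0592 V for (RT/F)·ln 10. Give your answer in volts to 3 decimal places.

+1.314 V

Since E°(I₂/I⁻) > E°(Zn²⁺/Zn), I₂/I⁻ serves as the cathode.
E°cell = +0.53 − (−0.77) = +1.30 V, with n = 2 electrons transferred.
For the overall reaction I2(s) + Zn(s) → 2 I⁻(aq) + Zn²⁺(aq), Q = [I⁻(aq)]^2·[Zn²⁺(aq)] = 0.324, giving log Q = −0.489.
Applying E = E° − (RT ln10/nF)·log Q gives +1.30 − (0.0592/2)(−0.489) = +1.314 V.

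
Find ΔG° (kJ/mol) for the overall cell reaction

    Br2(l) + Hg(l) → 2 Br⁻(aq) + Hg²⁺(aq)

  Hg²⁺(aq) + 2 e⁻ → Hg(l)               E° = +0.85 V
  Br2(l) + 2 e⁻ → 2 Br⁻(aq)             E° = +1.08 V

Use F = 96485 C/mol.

−44.4 kJ/mol

In the reaction as written Br2(l) is reduced, so the Br₂/Br⁻ couple is the cathode and Hg²⁺/Hg is the anode.
E°cell = +1.08 − (+0.85) = +0.23 V; balancing electrons gives n = 2.
ΔG° = −nFE°cell = −(2)(96485)(+0.23) J/mol = −44.4 kJ/mol.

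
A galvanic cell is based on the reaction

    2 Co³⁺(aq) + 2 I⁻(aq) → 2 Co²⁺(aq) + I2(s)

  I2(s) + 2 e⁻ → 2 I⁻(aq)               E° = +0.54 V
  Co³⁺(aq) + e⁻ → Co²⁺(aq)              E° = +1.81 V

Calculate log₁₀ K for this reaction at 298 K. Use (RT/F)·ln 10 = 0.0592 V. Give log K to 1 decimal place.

The Co³⁺/Co²⁺ couple is reduced (cathode); E°cell = +1.81 − (+0.54) = +1.27 V with n = 2.
At equilibrium E = 0, so log K = nE°cell / 0.0592 = (2)(+1.27) / 0.0592 = 42.9.

log K = 42.9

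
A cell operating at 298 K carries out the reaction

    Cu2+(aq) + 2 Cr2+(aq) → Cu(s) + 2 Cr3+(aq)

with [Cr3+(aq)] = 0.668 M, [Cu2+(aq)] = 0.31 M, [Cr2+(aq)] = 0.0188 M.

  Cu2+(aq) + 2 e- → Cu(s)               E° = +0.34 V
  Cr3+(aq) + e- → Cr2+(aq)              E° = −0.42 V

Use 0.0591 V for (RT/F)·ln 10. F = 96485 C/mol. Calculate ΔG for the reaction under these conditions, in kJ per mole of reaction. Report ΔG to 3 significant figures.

−126 kJ/mol

With Cu²⁺/Cu reduced at the cathode, E°cell = +0.34 − (−0.42) = +0.76 V and n = 2.
Q = [Cr3+(aq)]^2 / ([Cu2+(aq)]·[Cr2+(aq)]^2) = 4.07×10^3, so log Q = 3.610 and E = +0.76 − (0.0591/2)(3.610) = +0.6533 V.
ΔG = −nFE = −(2)(96485)(+0.6533) J/mol = −126 kJ/mol.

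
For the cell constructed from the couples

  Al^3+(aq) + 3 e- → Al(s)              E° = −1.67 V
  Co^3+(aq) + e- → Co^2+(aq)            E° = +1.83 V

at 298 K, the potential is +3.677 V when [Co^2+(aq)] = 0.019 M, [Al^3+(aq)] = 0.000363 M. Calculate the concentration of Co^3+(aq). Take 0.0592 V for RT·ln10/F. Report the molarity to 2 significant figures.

1.3 M

Co³⁺/Co²⁺ is the cathode (higher E°); E°cell = +1.83 − (−1.67) = +3.50 V with n = 3.
Since E = E° − (0.0592/n)·log Q, log Q = n(E° − E)/0.0592 = −8.970.
For 3 Co^3+(aq) + Al(s) → 3 Co^2+(aq) + Al^3+(aq), the reaction quotient is Q = ([Co^2+(aq)]^3·[Al^3+(aq)]) / [Co^3+(aq)]^3.
Substituting the known concentrations and solving, log [Co^3+(aq)] = 0.122 and [Co^3+(aq)] = 1.3 M.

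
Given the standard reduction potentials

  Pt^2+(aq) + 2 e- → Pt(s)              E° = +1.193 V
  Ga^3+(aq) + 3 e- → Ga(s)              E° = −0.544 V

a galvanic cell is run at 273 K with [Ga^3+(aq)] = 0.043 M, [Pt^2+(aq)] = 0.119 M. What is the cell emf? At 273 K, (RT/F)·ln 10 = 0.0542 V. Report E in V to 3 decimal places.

Pt²⁺/Pt is reduced (cathode, E° = +1.193 V) and Ga³⁺/Ga is oxidized (anode).
E°cell = +1.193 − (−0.544) = +1.737 V, with n = 6 electrons transferred.
For the overall reaction 3 Pt^2+(aq) + 2 Ga(s) → 3 Pt(s) + 2 Ga^3+(aq), Q = [Ga^3+(aq)]^2 / [Pt^2+(aq)]^3 = 1.1, giving log Q = 0.040.
Applying E = E° − (RT ln10/nF)·log Q gives +1.737 − (0.0542/6)(0.040) = +1.737 V.

+1.737 V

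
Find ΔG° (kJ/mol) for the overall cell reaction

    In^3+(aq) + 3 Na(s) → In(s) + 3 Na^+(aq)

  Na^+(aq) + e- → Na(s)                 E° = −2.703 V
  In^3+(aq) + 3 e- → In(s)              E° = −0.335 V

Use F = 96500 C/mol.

−686 kJ/mol

In the reaction as written In^3+(aq) is reduced, so the In³⁺/In couple is the cathode and Na⁺/Na is the anode.
E°cell = −0.335 − (−2.703) = +2.368 V; balancing electrons gives n = 3.
ΔG° = −nFE°cell = −(3)(96500)(+2.368) J/mol = −686 kJ/mol.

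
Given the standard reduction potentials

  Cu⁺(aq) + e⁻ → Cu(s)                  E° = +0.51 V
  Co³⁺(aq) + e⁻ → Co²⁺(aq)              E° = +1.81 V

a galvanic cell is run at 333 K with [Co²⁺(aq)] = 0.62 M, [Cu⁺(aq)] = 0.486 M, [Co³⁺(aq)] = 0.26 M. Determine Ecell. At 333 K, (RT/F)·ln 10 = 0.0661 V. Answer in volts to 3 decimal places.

+1.296 V

Since E°(Co³⁺/Co²⁺) > E°(Cu⁺/Cu), Co³⁺/Co²⁺ serves as the cathode.
The standard potential is +1.81 − (+0.51) = +1.30 V and the balanced reaction transfers n = 1 electron.
Balancing gives Co³⁺(aq) + Cu(s) → Co²⁺(aq) + Cu⁺(aq); hence Q = ([Co²⁺(aq)]·[Cu⁺(aq)]) / [Co³⁺(aq)] = 1.16 (log Q = 0.064).
E = E° − (0.0661/n)·log Q = +1.30 − (0.0661/1)(0.064) = +1.296 V.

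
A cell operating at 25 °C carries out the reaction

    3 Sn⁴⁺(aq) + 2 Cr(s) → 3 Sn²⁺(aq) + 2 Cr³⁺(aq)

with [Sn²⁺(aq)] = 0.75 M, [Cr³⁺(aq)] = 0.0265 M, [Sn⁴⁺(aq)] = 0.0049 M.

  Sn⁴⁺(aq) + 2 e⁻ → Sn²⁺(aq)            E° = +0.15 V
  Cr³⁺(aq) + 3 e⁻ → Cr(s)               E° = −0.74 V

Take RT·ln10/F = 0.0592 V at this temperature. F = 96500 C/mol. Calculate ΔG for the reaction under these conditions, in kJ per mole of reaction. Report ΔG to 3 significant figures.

The standard cell potential is +0.15 − (−0.74) = +0.89 V, with n = 6 electrons in the balanced equation.
The reaction quotient is ([Sn²⁺(aq)]^3·[Cr³⁺(aq)]^2) / [Sn⁴⁺(aq)]^3 = 2.52×10^3; by Nernst, E = +0.89 − (0.0592/6)(3.401) = +0.8564 V.
Finally ΔG = −nFE = −(6)(96500 C/mol)(+0.8564 V) = −496 kJ/mol.

−496 kJ/mol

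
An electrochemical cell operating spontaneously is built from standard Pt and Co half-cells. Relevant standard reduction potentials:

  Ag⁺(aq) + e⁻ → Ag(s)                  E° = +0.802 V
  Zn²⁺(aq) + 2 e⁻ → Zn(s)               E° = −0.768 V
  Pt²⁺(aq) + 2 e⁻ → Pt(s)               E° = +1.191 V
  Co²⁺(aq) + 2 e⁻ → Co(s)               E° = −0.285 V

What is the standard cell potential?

The Pt²⁺/Pt couple has the higher E°, so Pt ion is reduced (cathode) and Co is oxidized (anode).
E°cell = E°(cathode) − E°(anode) = +1.191 − (−0.285) = +1.476 V.

+1.476 V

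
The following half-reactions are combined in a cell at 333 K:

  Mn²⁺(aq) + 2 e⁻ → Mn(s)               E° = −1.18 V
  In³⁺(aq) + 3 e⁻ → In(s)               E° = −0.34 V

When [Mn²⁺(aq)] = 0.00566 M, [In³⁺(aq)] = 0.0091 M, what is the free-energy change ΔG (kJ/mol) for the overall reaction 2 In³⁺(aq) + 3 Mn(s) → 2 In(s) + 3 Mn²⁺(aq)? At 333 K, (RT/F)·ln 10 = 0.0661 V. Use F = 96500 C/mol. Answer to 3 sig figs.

−503 kJ/mol

With In³⁺/In reduced at the cathode, E°cell = −0.34 − (−1.18) = +0.84 V and n = 6.
Q = [Mn²⁺(aq)]^3 / [In³⁺(aq)]^2 = 0.00219, so log Q = −2.660 and E = +0.84 − (0.0661/6)(−2.660) = +0.8693 V.
Then ΔG = −nFE = −6 × 96500 × +0.8693 J/mol = −503 kJ/mol.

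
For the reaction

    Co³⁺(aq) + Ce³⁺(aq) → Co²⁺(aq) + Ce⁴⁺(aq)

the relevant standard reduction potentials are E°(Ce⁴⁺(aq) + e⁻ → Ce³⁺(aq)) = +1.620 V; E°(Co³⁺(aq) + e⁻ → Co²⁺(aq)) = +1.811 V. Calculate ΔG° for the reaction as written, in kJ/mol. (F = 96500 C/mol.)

−18.4 kJ/mol

In the reaction as written Co³⁺(aq) is reduced, so the Co³⁺/Co²⁺ couple is the cathode and Ce⁴⁺/Ce³⁺ is the anode.
E°cell = +1.811 − (+1.620) = +0.191 V; balancing electrons gives n = 1.
ΔG° = −nFE°cell = −(1)(96500)(+0.191) J/mol = −18.4 kJ/mol.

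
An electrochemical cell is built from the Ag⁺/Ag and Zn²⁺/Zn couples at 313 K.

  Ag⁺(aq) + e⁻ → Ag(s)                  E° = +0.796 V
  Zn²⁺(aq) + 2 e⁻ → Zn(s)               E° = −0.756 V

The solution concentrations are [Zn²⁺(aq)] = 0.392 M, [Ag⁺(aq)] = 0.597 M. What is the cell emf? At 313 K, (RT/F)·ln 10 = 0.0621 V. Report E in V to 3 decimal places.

+1.551 V

Ag⁺/Ag is reduced (cathode, E° = +0.796 V) and Zn²⁺/Zn is oxidized (anode).
E°cell = E°cat − E°an = +0.796 − (−0.756) = +1.552 V; n = 2.
Balancing gives 2 Ag⁺(aq) + Zn(s) → 2 Ag(s) + Zn²⁺(aq); hence Q = [Zn²⁺(aq)] / [Ag⁺(aq)]^2 = 1.1 (log Q = 0.041).
By the Nernst equation, E = +1.552 − (0.0621/2)·(0.041) = +1.551 V.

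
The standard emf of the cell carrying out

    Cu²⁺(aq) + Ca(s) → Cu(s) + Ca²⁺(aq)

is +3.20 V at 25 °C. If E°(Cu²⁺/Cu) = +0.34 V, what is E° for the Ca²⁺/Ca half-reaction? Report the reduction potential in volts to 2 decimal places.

−2.86 V

In the reaction as written the Cu²⁺/Cu couple is reduced (cathode) and Ca²⁺/Ca is oxidized (anode), so E°cell = E°(Cu²⁺/Cu) − E°(Ca²⁺/Ca).
E°(Ca²⁺/Ca) = E°(cathode) − E°cell = +0.34 − (+3.20) = −2.86 V.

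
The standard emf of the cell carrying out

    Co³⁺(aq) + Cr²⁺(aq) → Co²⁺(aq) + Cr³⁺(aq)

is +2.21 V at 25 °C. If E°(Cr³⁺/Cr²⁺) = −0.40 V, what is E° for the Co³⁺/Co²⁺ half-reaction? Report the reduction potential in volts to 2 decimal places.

In the reaction as written the Co³⁺/Co²⁺ couple is reduced (cathode) and Cr³⁺/Cr²⁺ is oxidized (anode), so E°cell = E°(Co³⁺/Co²⁺) − E°(Cr³⁺/Cr²⁺).
E°(Co³⁺/Co²⁺) = E°cell + E°(anode) = +2.21 + (−0.40) = +1.81 V.

+1.81 V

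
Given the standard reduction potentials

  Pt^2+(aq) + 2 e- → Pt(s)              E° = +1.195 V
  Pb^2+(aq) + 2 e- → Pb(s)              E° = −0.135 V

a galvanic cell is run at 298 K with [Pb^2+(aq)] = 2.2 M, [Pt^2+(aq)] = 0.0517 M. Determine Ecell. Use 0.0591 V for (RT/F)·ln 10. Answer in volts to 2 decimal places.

+1.28 V

Pt²⁺/Pt is reduced (cathode, E° = +1.195 V) and Pb²⁺/Pb is oxidized (anode).
E°cell = +1.195 − (−0.135) = +1.330 V, with n = 2 electrons transferred.
The balanced reaction is Pt^2+(aq) + Pb(s) → Pt(s) + Pb^2+(aq), so Q = [Pb^2+(aq)] / [Pt^2+(aq)] = 42.6 and log Q = 1.629.
Applying E = E° − (RT ln10/nF)·log Q gives +1.330 − (0.0591/2)(1.629) = +1.28 V.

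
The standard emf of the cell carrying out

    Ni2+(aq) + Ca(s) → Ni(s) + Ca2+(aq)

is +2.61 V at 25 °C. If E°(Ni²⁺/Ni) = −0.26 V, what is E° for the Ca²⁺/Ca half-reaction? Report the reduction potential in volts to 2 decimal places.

−2.87 V

In the reaction as written the Ni²⁺/Ni couple is reduced (cathode) and Ca²⁺/Ca is oxidized (anode), so E°cell = E°(Ni²⁺/Ni) − E°(Ca²⁺/Ca).
E°(Ca²⁺/Ca) = E°(cathode) − E°cell = −0.26 − (+2.61) = −2.87 V.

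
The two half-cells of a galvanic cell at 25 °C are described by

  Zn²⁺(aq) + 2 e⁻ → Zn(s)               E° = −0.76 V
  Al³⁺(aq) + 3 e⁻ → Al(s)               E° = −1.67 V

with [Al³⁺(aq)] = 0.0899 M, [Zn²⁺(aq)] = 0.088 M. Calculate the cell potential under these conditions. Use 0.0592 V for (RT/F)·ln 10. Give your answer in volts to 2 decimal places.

+0.90 V

Since E°(Zn²⁺/Zn) > E°(Al³⁺/Al), Zn²⁺/Zn serves as the cathode.
E°cell = E°cat − E°an = −0.76 − (−1.67) = +0.91 V; n = 6.
Balancing gives 3 Zn²⁺(aq) + 2 Al(s) → 3 Zn(s) + 2 Al³⁺(aq); hence Q = [Al³⁺(aq)]^2 / [Zn²⁺(aq)]^3 = 11.9 (log Q = 1.074).
Applying E = E° − (RT ln10/nF)·log Q gives +0.91 − (0.0592/6)(1.074) = +0.90 V.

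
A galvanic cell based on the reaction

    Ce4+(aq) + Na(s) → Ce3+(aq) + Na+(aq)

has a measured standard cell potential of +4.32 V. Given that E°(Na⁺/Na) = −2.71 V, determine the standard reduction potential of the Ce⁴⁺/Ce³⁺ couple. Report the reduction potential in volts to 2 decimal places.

+1.61 V

In the reaction as written the Ce⁴⁺/Ce³⁺ couple is reduced (cathode) and Na⁺/Na is oxidized (anode), so E°cell = E°(Ce⁴⁺/Ce³⁺) − E°(Na⁺/Na).
E°(Ce⁴⁺/Ce³⁺) = E°cell + E°(anode) = +4.32 + (−2.71) = +1.61 V.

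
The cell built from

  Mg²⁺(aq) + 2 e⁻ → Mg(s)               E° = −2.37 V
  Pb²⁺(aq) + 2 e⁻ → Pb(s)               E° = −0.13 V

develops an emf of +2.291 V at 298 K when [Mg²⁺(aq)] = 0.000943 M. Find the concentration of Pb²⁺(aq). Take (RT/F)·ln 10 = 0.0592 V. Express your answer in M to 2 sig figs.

Pb²⁺/Pb is the cathode (higher E°); E°cell = −0.13 − (−2.37) = +2.24 V with n = 2.
Since E = E° − (0.0592/n)·log Q, log Q = n(E° − E)/0.0592 = −1.723.
Balancing electrons gives Pb²⁺(aq) + Mg(s) → Pb(s) + Mg²⁺(aq); thus Q = [Mg²⁺(aq)] / [Pb²⁺(aq)].
Substituting the known concentrations and solving, log [Pb²⁺(aq)] = −1.302 and [Pb²⁺(aq)] = 0.050 M.

0.050 M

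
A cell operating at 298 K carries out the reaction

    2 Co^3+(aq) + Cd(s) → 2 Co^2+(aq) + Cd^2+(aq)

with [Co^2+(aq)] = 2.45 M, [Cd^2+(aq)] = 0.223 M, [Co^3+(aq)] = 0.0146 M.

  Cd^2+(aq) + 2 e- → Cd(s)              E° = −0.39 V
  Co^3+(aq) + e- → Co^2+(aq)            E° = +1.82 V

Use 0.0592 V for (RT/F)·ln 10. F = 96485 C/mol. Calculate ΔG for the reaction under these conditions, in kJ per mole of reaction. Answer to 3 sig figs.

The standard cell potential is +1.82 − (−0.39) = +2.21 V, with n = 2 electrons in the balanced equation.
Q = ([Co^2+(aq)]^2·[Cd^2+(aq)]) / [Co^3+(aq)]^2 = 6.28×10^3, so log Q = 3.798 and E = +2.21 − (0.0592/2)(3.798) = +2.0976 V.
ΔG = −nFE = −(2)(96485)(+2.0976) J/mol = −405 kJ/mol.

−405 kJ/mol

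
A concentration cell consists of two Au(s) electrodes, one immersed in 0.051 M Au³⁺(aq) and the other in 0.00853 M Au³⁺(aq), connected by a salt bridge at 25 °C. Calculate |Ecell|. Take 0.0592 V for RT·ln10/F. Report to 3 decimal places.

For a concentration cell E°cell = 0, since both electrodes use the same couple.
The compartment with the higher Au³⁺(aq) concentration (0.051 M) acts as the cathode; ions are reduced there and produced at the dilute (0.00853 M) anode.
With n = 3, Ecell = −(0.0592/3)·log([dilute]/[conc]) = −(0.0592/3)·log(0.00853/0.051) = +0.015 V.

0.015 V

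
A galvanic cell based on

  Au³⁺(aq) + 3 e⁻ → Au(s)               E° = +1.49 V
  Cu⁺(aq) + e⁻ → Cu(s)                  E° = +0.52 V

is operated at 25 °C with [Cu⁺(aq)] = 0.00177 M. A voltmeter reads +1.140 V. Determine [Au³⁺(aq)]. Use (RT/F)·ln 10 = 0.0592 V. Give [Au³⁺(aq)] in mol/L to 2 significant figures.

Au³⁺/Au is the cathode (higher E°); E°cell = +1.49 − (+0.52) = +0.97 V with n = 3.
Rearranging E = E° − (0.0592/n)·log Q gives log Q = 3(+0.97 − (+1.140))/0.0592 = −8.615.
For Au³⁺(aq) + 3 Cu(s) → Au(s) + 3 Cu⁺(aq), the reaction quotient is Q = [Cu⁺(aq)]^3 / [Au³⁺(aq)].
Solving for the unknown gives log [Au³⁺(aq)] = 0.359, so [Au³⁺(aq)] ≈ 2.3 M.

2.3 M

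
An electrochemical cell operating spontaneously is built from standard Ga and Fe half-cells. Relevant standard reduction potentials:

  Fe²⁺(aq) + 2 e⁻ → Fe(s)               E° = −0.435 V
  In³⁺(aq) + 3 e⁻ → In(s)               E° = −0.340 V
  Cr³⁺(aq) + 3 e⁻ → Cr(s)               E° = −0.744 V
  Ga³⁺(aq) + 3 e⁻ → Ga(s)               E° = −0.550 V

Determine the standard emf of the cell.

Of the two couples in this cell, the one with the more positive reduction potential is reduced at the cathode: here that is Fe²⁺/Fe (−0.435 V); Ga³⁺/Ga (−0.550 V) is the anode.
E°cell = E°(cathode) − E°(anode) = −0.435 − (−0.550) = +0.115 V.

+0.115 V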